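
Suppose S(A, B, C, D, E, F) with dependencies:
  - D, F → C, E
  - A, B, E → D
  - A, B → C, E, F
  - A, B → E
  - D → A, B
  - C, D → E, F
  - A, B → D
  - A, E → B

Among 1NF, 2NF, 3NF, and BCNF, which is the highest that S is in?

BCNF

Candidate keys: {A, B}, {A, E}, {D}. Prime attributes: {A, B, D, E}.
Every FD has a superkey on the left, so the relation is in BCNF.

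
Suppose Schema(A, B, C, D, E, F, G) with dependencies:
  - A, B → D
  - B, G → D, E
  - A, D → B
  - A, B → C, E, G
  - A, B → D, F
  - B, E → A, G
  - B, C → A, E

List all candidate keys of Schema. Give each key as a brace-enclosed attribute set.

{A, B}, {A, D}, {B, C}, {B, E}, {B, G}

{A, B}⁺ = {A, B, C, D, E, F, G}, which is every attribute, so {A, B} is a candidate key.
{A, D}⁺ = {A, B, C, D, E, F, G}, which is every attribute, so {A, D} is a candidate key.
{B, C}⁺ = {A, B, C, D, E, F, G}, which is every attribute, so {B, C} is a candidate key.
{B, E}⁺ = {A, B, C, D, E, F, G}, which is every attribute, so {B, E} is a candidate key.
{B, G}⁺ = {A, B, C, D, E, F, G}, which is every attribute, so {B, G} is a candidate key.
No proper subset of any of these is a key, and no other minimal superkey exists.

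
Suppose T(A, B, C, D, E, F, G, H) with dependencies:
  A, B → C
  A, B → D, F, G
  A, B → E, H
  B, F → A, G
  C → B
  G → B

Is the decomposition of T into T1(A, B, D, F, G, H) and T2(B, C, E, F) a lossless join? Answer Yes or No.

T1 ∩ T2 = {B, F}; its closure under F is {A, B, C, D, E, F, G, H}.
This includes all of T1, so the common attributes are a superkey of T1 — the join is lossless.

Yes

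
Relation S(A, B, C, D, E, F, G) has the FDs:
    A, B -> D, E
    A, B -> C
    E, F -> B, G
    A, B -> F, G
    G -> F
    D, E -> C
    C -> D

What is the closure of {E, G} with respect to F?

{B, E, F, G}

Start with {E, G}.
G -> F applies; add {F} → now {E, F, G}.
E, F -> B, G applies; add {B} → now {B, E, F, G}.
No further FD applies.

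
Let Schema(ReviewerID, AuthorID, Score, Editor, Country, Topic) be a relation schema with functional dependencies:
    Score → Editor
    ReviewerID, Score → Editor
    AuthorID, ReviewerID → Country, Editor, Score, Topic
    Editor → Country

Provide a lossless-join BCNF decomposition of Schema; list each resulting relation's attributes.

Candidate key of the original relation: {AuthorID, ReviewerID}.
Within {AuthorID, Country, Editor, ReviewerID, Score, Topic}: {Score}⁺ ∩ {AuthorID, Country, Editor, ReviewerID, Score, Topic} = {Country, Editor, Score}, not the whole set, so Score → Country, Editor violates BCNF; decompose into {Country, Editor, Score} and {AuthorID, ReviewerID, Score, Topic}.
Within {Country, Editor, Score}: {Editor}⁺ ∩ {Country, Editor, Score} = {Country, Editor}, not the whole set, so Editor → Country violates BCNF; decompose into {Country, Editor} and {Editor, Score}.
{Country, Editor} has no BCNF violation.
{Editor, Score} has no BCNF violation.
{AuthorID, ReviewerID, Score, Topic} has no BCNF violation.

{AuthorID, ReviewerID, Score, Topic}; {Country, Editor}; {Editor, Score}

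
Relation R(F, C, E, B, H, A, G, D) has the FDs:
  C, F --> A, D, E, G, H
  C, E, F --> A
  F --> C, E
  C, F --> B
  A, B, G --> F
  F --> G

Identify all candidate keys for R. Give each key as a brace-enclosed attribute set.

{F} is a candidate key since {F}⁺ = {A, B, C, D, E, F, G, H} covers every attribute.
{A, B, G} is a candidate key since {A, B, G}⁺ = {A, B, C, D, E, F, G, H} covers every attribute.
No proper subset of any of these is a key, and no other minimal superkey exists.

{A, B, G}, {F}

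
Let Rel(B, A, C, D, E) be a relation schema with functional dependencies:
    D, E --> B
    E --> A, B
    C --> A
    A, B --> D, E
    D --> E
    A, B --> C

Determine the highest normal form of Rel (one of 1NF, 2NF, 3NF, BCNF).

Candidate keys: {A, B}, {B, C}, {D}, {E}. Prime attributes: {A, B, C, D, E}.
C --> A: {C}⁺ = {A, C}, which is not all of the attributes, so the left side is not a superkey — BCNF is violated.
Its right-hand attributes {A} are all prime, as are those of every other non-superkey FD — the relation is in 3NF.

3NF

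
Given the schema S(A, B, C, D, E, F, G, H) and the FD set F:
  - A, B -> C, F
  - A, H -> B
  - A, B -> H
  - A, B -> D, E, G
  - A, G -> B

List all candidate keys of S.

{A, B}, {A, G}, {A, H}

Attributes never on any right-hand side: {A} — every candidate key must contain it.
{A, B} is a candidate key since {A, B}⁺ = {A, B, C, D, E, F, G, H} covers every attribute.
{A, G} is a candidate key since {A, G}⁺ = {A, B, C, D, E, F, G, H} covers every attribute.
{A, H} is a candidate key since {A, H}⁺ = {A, B, C, D, E, F, G, H} covers every attribute.
These are minimal and exhaustive — every other superkey contains one of them.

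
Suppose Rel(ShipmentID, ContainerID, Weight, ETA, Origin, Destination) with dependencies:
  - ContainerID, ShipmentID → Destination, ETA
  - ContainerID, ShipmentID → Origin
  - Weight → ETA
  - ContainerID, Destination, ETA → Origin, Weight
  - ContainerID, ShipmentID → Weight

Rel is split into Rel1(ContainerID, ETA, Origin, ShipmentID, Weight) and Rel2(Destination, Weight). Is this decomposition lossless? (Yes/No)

No

The shared attributes are {Weight} and {Weight}⁺ = {ETA, Weight}.
Rel1 ⊄ {ETA, Weight} and Rel2 ⊄ {ETA, Weight}, so the split is lossy.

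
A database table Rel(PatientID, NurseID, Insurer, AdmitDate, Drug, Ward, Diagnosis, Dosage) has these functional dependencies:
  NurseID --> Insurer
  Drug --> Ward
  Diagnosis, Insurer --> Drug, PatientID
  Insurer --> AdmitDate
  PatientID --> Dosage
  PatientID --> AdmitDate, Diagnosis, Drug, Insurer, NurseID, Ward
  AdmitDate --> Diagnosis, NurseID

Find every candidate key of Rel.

Closure of {AdmitDate} is {AdmitDate, Diagnosis, Dosage, Drug, Insurer, NurseID, PatientID, Ward}, the whole schema; {AdmitDate} is a candidate key.
Closure of {Insurer} is {AdmitDate, Diagnosis, Dosage, Drug, Insurer, NurseID, PatientID, Ward}, the whole schema; {Insurer} is a candidate key.
Closure of {NurseID} is {AdmitDate, Diagnosis, Dosage, Drug, Insurer, NurseID, PatientID, Ward}, the whole schema; {NurseID} is a candidate key.
Closure of {PatientID} is {AdmitDate, Diagnosis, Dosage, Drug, Insurer, NurseID, PatientID, Ward}, the whole schema; {PatientID} is a candidate key.
Any other superkey properly contains one of these, so there are no further candidate keys.

{AdmitDate}, {Insurer}, {NurseID}, {PatientID}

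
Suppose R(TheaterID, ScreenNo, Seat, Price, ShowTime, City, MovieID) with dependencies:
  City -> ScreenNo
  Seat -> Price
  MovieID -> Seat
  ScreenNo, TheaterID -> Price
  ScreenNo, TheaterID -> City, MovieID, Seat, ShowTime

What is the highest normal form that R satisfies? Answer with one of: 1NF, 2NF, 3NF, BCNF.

2NF

Candidate keys: {City, TheaterID}, {ScreenNo, TheaterID}. Prime attributes: {City, ScreenNo, TheaterID}.
For City -> ScreenNo we have {City}⁺ = {City, ScreenNo}; {City} is not a superkey, so BCNF fails.
Because {Price} is non-prime and the left side of Seat -> Price is not a superkey, the relation is not in 3NF.
No non-prime attribute depends on a proper subset of any candidate key, so 2NF holds.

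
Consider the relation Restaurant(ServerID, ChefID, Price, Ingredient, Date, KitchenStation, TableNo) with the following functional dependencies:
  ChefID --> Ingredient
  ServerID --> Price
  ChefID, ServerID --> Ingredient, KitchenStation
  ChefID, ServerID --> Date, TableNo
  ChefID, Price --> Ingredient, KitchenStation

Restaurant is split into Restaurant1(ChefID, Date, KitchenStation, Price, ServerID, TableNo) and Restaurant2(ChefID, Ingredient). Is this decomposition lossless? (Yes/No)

Restaurant1 ∩ Restaurant2 = {ChefID}; its closure under F is {ChefID, Ingredient}.
Since Restaurant2 ⊆ {ChefID, Ingredient}, the intersection is a superkey of Restaurant2; the decomposition is lossless.

Yes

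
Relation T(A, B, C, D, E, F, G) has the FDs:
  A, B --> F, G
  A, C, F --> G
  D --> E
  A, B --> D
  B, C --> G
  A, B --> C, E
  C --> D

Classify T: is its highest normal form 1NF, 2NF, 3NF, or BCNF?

Candidate key: {A, B}. Prime attributes: {A, B}.
A, C, F --> G: {A, C, F}⁺ = {A, C, D, E, F, G}, which is not all of the attributes, so the left side is not a superkey — BCNF is violated.
A, C, F --> G determines the non-prime attribute {G} from a non-superkey — 3NF is violated.
Checking every proper subset of each key, none determines a non-prime attribute — 2NF is satisfied.

2NF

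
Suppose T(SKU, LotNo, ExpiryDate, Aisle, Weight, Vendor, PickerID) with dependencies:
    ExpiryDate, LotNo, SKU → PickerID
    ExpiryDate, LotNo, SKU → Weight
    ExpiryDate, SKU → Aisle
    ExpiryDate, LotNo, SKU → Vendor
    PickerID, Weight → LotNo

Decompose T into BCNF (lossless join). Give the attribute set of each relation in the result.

Candidate keys of the original relation: {ExpiryDate, LotNo, SKU}, {ExpiryDate, PickerID, SKU, Weight}.
Within {Aisle, ExpiryDate, LotNo, PickerID, SKU, Vendor, Weight}: {ExpiryDate, SKU}⁺ ∩ {Aisle, ExpiryDate, LotNo, PickerID, SKU, Vendor, Weight} = {Aisle, ExpiryDate, SKU}, not the whole set, so ExpiryDate, SKU → Aisle violates BCNF; decompose into {Aisle, ExpiryDate, SKU} and {ExpiryDate, LotNo, PickerID, SKU, Vendor, Weight}.
{Aisle, ExpiryDate, SKU} has no BCNF violation.
Within {ExpiryDate, LotNo, PickerID, SKU, Vendor, Weight}: {PickerID, Weight}⁺ ∩ {ExpiryDate, LotNo, PickerID, SKU, Vendor, Weight} = {LotNo, PickerID, Weight}, not the whole set, so PickerID, Weight → LotNo violates BCNF; decompose into {LotNo, PickerID, Weight} and {ExpiryDate, PickerID, SKU, Vendor, Weight}.
{LotNo, PickerID, Weight} has no BCNF violation.
{ExpiryDate, PickerID, SKU, Vendor, Weight} has no BCNF violation.

{Aisle, ExpiryDate, SKU}; {ExpiryDate, PickerID, SKU, Vendor, Weight}; {LotNo, PickerID, Weight}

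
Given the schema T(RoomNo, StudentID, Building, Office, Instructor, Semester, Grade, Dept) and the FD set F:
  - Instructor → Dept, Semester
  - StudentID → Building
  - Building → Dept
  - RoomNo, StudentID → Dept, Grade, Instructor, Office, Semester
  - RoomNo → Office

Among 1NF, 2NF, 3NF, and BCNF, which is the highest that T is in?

Candidate key: {RoomNo, StudentID}. Prime attributes: {RoomNo, StudentID}.
Instructor → Dept, Semester breaks BCNF: {Instructor}⁺ = {Dept, Instructor, Semester}, so {Instructor} is not a superkey.
Because {Dept, Semester} are non-prime and the left side of Instructor → Dept, Semester is not a superkey, the relation is not in 3NF.
Since {RoomNo} ⊂ {RoomNo, StudentID} and {RoomNo}⁺ ⊇ {Office} with {Office} non-prime, there is a partial dependency; 2NF fails.

1NF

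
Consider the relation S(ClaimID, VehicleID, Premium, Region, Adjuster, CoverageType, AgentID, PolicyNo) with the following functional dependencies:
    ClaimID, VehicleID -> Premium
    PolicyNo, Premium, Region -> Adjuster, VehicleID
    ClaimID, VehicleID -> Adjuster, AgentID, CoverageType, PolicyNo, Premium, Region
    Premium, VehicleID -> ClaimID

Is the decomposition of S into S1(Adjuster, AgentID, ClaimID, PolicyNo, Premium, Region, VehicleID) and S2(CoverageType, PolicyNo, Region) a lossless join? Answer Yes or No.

The shared attributes are {PolicyNo, Region} and {PolicyNo, Region}⁺ = {PolicyNo, Region}.
S1 ⊄ {PolicyNo, Region} and S2 ⊄ {PolicyNo, Region}, so the split is lossy.

No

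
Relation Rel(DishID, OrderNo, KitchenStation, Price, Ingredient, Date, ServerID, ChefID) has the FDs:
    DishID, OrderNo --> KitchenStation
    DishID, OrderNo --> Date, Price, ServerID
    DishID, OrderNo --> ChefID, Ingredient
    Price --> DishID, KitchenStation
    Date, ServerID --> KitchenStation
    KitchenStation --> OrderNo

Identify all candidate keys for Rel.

{Date, DishID, ServerID}, {DishID, KitchenStation}, {DishID, OrderNo}, {Price}

{Price}⁺ = {ChefID, Date, DishID, Ingredient, KitchenStation, OrderNo, Price, ServerID} — all of the relation — so {Price} is a candidate key.
{DishID, KitchenStation}⁺ = {ChefID, Date, DishID, Ingredient, KitchenStation, OrderNo, Price, ServerID} — all of the relation — so {DishID, KitchenStation} is a candidate key.
{DishID, OrderNo}⁺ = {ChefID, Date, DishID, Ingredient, KitchenStation, OrderNo, Price, ServerID} — all of the relation — so {DishID, OrderNo} is a candidate key.
{Date, DishID, ServerID}⁺ = {ChefID, Date, DishID, Ingredient, KitchenStation, OrderNo, Price, ServerID} — all of the relation — so {Date, DishID, ServerID} is a candidate key.
These are minimal and exhaustive — every other superkey contains one of them.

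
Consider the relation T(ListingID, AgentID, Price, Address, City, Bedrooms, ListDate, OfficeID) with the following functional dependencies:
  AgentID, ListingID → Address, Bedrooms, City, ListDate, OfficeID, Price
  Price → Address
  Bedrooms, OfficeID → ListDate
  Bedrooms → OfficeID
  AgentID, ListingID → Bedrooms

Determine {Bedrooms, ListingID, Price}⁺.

Start with {Bedrooms, ListingID, Price}.
Price → Address applies; add {Address} → now {Address, Bedrooms, ListingID, Price}.
Bedrooms → OfficeID applies; add {OfficeID} → now {Address, Bedrooms, ListingID, OfficeID, Price}.
Bedrooms, OfficeID → ListDate applies; add {ListDate} → now {Address, Bedrooms, ListDate, ListingID, OfficeID, Price}.
No further FD applies.

{Address, Bedrooms, ListDate, ListingID, OfficeID, Price}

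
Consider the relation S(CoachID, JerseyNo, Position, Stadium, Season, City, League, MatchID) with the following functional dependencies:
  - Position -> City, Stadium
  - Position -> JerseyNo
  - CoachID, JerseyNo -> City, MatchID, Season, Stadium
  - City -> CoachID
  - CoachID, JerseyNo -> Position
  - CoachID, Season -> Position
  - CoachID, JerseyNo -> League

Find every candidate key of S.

{Position}⁺ = {City, CoachID, JerseyNo, League, MatchID, Position, Season, Stadium}, which is every attribute, so {Position} is a candidate key.
{City, JerseyNo}⁺ = {City, CoachID, JerseyNo, League, MatchID, Position, Season, Stadium}, which is every attribute, so {City, JerseyNo} is a candidate key.
{City, Season}⁺ = {City, CoachID, JerseyNo, League, MatchID, Position, Season, Stadium}, which is every attribute, so {City, Season} is a candidate key.
{CoachID, JerseyNo}⁺ = {City, CoachID, JerseyNo, League, MatchID, Position, Season, Stadium}, which is every attribute, so {CoachID, JerseyNo} is a candidate key.
{CoachID, Season}⁺ = {City, CoachID, JerseyNo, League, MatchID, Position, Season, Stadium}, which is every attribute, so {CoachID, Season} is a candidate key.
Any other superkey properly contains one of these, so there are no further candidate keys.

{City, JerseyNo}, {City, Season}, {CoachID, JerseyNo}, {CoachID, Season}, {Position}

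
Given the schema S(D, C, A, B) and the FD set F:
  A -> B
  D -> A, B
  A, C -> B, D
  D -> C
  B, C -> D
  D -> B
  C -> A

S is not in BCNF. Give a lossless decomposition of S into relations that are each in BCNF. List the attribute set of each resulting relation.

{A, B}; {A, C, D}

Candidate keys of the original relation: {C}, {D}.
{A, B, C, D}: {A} determines {A, B} here but is not a superkey — split on A -> B, giving {A, B} and {A, C, D}.
{A, B} is in BCNF.
{A, C, D} is in BCNF.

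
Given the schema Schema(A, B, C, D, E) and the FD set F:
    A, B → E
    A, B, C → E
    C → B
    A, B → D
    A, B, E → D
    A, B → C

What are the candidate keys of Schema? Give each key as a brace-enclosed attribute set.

Attributes never on any right-hand side: {A} — every candidate key must contain it.
Closure of {A, B} is {A, B, C, D, E}, the whole schema; {A, B} is a candidate key.
Closure of {A, C} is {A, B, C, D, E}, the whole schema; {A, C} is a candidate key.
Any other superkey properly contains one of these, so there are no further candidate keys.

{A, B}, {A, C}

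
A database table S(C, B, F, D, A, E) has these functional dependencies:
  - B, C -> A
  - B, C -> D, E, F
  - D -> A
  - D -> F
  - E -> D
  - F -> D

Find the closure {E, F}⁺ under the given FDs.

{A, D, E, F}

Start with {E, F}.
E -> D applies; add {D} → now {D, E, F}.
D -> A applies; add {A} → now {A, D, E, F}.
No further FD applies.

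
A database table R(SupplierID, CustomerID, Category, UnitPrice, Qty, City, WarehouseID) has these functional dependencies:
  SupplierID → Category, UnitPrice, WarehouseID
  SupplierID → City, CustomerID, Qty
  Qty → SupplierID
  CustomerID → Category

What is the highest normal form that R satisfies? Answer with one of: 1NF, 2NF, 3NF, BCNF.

Candidate keys: {Qty}, {SupplierID}. Prime attributes: {Qty, SupplierID}.
CustomerID → Category: {CustomerID}⁺ = {Category, CustomerID}, which is not all of the attributes, so the left side is not a superkey — BCNF is violated.
Because {Category} is non-prime and the left side of CustomerID → Category is not a superkey, the relation is not in 3NF.
With only single-attribute keys there can be no partial dependency, so 2NF holds.

2NF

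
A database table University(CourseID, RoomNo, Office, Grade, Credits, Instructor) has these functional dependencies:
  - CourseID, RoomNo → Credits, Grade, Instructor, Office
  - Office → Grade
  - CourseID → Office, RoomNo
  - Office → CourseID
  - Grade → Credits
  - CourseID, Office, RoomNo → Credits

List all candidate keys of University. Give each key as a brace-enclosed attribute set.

{CourseID}⁺ = {CourseID, Credits, Grade, Instructor, Office, RoomNo} — all of the relation — so {CourseID} is a candidate key.
{Office}⁺ = {CourseID, Credits, Grade, Instructor, Office, RoomNo} — all of the relation — so {Office} is a candidate key.
These are minimal and exhaustive — every other superkey contains one of them.

{CourseID}, {Office}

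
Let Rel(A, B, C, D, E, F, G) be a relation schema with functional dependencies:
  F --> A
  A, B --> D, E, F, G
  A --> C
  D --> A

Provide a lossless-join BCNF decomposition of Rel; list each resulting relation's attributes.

Candidate keys of the original relation: {A, B}, {B, D}, {B, F}.
Within {A, B, C, D, E, F, G}: {F}⁺ ∩ {A, B, C, D, E, F, G} = {A, C, F}, not the whole set, so F --> A, C violates BCNF; decompose into {A, C, F} and {B, D, E, F, G}.
Within {A, C, F}: {A}⁺ ∩ {A, C, F} = {A, C}, not the whole set, so A --> C violates BCNF; decompose into {A, C} and {A, F}.
{A, C} is in BCNF.
{A, F} is in BCNF.
{B, D, E, F, G} is in BCNF.

{A, C}; {A, F}; {B, D, E, F, G}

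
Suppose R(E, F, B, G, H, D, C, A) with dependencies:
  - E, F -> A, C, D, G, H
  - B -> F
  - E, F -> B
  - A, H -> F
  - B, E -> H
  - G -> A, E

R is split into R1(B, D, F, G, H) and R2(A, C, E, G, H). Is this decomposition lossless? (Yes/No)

Yes

Common attributes: {G, H}; their closure is {A, B, C, D, E, F, G, H}.
Since R1 ⊆ {A, B, C, D, E, F, G, H}, the intersection is a superkey of R1; the decomposition is lossless.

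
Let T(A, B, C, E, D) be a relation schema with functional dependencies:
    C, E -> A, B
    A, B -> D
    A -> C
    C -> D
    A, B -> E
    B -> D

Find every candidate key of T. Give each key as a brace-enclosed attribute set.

{A, B}, {A, E}, {C, E}

{A, B} is a candidate key since {A, B}⁺ = {A, B, C, D, E} covers every attribute.
{A, E} is a candidate key since {A, E}⁺ = {A, B, C, D, E} covers every attribute.
{C, E} is a candidate key since {C, E}⁺ = {A, B, C, D, E} covers every attribute.
No proper subset of any of these is a key, and no other minimal superkey exists.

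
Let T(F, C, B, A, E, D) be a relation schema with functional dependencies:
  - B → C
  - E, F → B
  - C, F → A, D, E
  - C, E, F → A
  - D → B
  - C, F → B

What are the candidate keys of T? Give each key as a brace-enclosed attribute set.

No FD produces {F}, so it must be in every candidate key.
Closure of {B, F} is {A, B, C, D, E, F}, the whole schema; {B, F} is a candidate key.
Closure of {C, F} is {A, B, C, D, E, F}, the whole schema; {C, F} is a candidate key.
Closure of {D, F} is {A, B, C, D, E, F}, the whole schema; {D, F} is a candidate key.
Closure of {E, F} is {A, B, C, D, E, F}, the whole schema; {E, F} is a candidate key.
These are minimal and exhaustive — every other superkey contains one of them.

{B, F}, {C, F}, {D, F}, {E, F}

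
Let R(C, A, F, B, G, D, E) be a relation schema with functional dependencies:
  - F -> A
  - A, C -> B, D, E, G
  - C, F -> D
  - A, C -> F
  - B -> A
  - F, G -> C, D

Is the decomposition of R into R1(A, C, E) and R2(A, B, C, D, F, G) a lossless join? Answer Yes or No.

Common attributes: {A, C}; their closure is {A, B, C, D, E, F, G}.
This includes all of R1, so the common attributes are a superkey of R1 — the join is lossless.

Yes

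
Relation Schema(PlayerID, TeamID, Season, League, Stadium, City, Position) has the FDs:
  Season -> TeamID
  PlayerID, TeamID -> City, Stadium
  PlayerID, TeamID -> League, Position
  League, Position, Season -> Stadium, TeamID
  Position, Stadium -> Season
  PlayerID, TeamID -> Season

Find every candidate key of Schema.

{PlayerID, Position, Stadium}, {PlayerID, Season}, {PlayerID, TeamID}

No FD produces {PlayerID}, so it must be in every candidate key.
{PlayerID, Season}⁺ = {City, League, PlayerID, Position, Season, Stadium, TeamID}, which is every attribute, so {PlayerID, Season} is a candidate key.
{PlayerID, TeamID}⁺ = {City, League, PlayerID, Position, Season, Stadium, TeamID}, which is every attribute, so {PlayerID, TeamID} is a candidate key.
{PlayerID, Position, Stadium}⁺ = {City, League, PlayerID, Position, Season, Stadium, TeamID}, which is every attribute, so {PlayerID, Position, Stadium} is a candidate key.
No proper subset of any of these is a key, and no other minimal superkey exists.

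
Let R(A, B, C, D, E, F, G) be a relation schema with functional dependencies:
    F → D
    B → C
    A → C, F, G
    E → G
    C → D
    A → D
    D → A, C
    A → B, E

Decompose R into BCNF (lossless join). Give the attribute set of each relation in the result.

{A, B, C, D, E, F}; {E, G}

Candidate keys of the original relation: {A}, {B}, {C}, {D}, {F}.
In {A, B, C, D, E, F, G}, {E} is not a superkey ({E}⁺ restricted to this set is {E, G}), so split on E → G into {E, G} and {A, B, C, D, E, F}.
{E, G} is in BCNF.
{A, B, C, D, E, F} is in BCNF.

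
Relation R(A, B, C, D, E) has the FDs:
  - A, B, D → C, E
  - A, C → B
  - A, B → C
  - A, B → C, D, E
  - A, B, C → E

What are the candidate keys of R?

{A} never appears on the right of any FD, so every key must include it.
Closure of {A, B} is {A, B, C, D, E}, the whole schema; {A, B} is a candidate key.
Closure of {A, C} is {A, B, C, D, E}, the whole schema; {A, C} is a candidate key.
Any other superkey properly contains one of these, so there are no further candidate keys.

{A, B}, {A, C}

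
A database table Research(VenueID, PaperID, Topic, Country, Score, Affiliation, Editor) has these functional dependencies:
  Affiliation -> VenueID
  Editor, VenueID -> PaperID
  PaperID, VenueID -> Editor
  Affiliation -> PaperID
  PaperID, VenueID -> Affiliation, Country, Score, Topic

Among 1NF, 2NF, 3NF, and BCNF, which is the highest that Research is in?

BCNF

Candidate keys: {Affiliation}, {Editor, VenueID}, {PaperID, VenueID}. Prime attributes: {Affiliation, Editor, PaperID, VenueID}.
The left-hand side of every FD is a superkey, so BCNF is satisfied.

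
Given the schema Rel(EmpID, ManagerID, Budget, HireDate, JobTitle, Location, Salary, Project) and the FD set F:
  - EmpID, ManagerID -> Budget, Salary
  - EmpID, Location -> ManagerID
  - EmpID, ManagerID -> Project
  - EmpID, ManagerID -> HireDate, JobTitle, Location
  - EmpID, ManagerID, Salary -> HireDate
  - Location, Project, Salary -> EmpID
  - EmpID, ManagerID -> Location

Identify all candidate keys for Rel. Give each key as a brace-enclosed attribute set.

{EmpID, Location}, {EmpID, ManagerID}, {Location, Project, Salary}

Closure of {EmpID, Location} is {Budget, EmpID, HireDate, JobTitle, Location, ManagerID, Project, Salary}, the whole schema; {EmpID, Location} is a candidate key.
Closure of {EmpID, ManagerID} is {Budget, EmpID, HireDate, JobTitle, Location, ManagerID, Project, Salary}, the whole schema; {EmpID, ManagerID} is a candidate key.
Closure of {Location, Project, Salary} is {Budget, EmpID, HireDate, JobTitle, Location, ManagerID, Project, Salary}, the whole schema; {Location, Project, Salary} is a candidate key.
These are minimal and exhaustive — every other superkey contains one of them.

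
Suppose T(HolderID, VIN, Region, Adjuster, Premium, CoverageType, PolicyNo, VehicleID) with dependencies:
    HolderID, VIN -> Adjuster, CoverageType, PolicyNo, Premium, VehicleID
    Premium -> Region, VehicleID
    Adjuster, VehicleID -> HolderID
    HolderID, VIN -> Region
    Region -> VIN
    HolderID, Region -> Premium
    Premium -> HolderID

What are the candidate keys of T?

{Premium}⁺ = {Adjuster, CoverageType, HolderID, PolicyNo, Premium, Region, VIN, VehicleID}, which is every attribute, so {Premium} is a candidate key.
{HolderID, Region}⁺ = {Adjuster, CoverageType, HolderID, PolicyNo, Premium, Region, VIN, VehicleID}, which is every attribute, so {HolderID, Region} is a candidate key.
{HolderID, VIN}⁺ = {Adjuster, CoverageType, HolderID, PolicyNo, Premium, Region, VIN, VehicleID}, which is every attribute, so {HolderID, VIN} is a candidate key.
{Adjuster, Region, VehicleID}⁺ = {Adjuster, CoverageType, HolderID, PolicyNo, Premium, Region, VIN, VehicleID}, which is every attribute, so {Adjuster, Region, VehicleID} is a candidate key.
{Adjuster, VIN, VehicleID}⁺ = {Adjuster, CoverageType, HolderID, PolicyNo, Premium, Region, VIN, VehicleID}, which is every attribute, so {Adjuster, VIN, VehicleID} is a candidate key.
These are minimal and exhaustive — every other superkey contains one of them.

{Adjuster, Region, VehicleID}, {Adjuster, VIN, VehicleID}, {HolderID, Region}, {HolderID, VIN}, {Premium}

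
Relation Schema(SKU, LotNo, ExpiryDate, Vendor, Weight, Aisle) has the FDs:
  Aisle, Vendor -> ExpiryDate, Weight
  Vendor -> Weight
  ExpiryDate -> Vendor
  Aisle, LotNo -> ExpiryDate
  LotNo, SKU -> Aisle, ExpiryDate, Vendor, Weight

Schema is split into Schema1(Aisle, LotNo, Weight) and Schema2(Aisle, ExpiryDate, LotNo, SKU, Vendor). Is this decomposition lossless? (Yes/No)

Yes

The shared attributes are {Aisle, LotNo} and {Aisle, LotNo}⁺ = {Aisle, ExpiryDate, LotNo, Vendor, Weight}.
Since Schema1 ⊆ {Aisle, ExpiryDate, LotNo, Vendor, Weight}, the intersection is a superkey of Schema1; the decomposition is lossless.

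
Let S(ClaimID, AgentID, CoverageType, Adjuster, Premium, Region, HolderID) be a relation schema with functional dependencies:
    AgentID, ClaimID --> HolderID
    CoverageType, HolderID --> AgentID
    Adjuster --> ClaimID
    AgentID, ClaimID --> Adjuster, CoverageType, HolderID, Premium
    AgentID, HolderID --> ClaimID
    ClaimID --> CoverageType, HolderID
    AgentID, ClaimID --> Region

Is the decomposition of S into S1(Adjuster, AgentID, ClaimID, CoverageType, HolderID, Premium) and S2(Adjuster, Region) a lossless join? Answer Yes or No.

Common attributes: {Adjuster}; their closure is {Adjuster, AgentID, ClaimID, CoverageType, HolderID, Premium, Region}.
This includes all of S1, so the common attributes are a superkey of S1 — the join is lossless.

Yes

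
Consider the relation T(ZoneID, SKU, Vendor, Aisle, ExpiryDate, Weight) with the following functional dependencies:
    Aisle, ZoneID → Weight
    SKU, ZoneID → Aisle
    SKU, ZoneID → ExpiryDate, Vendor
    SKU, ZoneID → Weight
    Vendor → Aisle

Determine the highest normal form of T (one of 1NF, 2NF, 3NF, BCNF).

2NF

Candidate key: {SKU, ZoneID}. Prime attributes: {SKU, ZoneID}.
For Aisle, ZoneID → Weight we have {Aisle, ZoneID}⁺ = {Aisle, Weight, ZoneID}; {Aisle, ZoneID} is not a superkey, so BCNF fails.
Aisle, ZoneID → Weight determines the non-prime attribute {Weight} from a non-superkey — 3NF is violated.
No non-prime attribute depends on a proper subset of any candidate key, so 2NF holds.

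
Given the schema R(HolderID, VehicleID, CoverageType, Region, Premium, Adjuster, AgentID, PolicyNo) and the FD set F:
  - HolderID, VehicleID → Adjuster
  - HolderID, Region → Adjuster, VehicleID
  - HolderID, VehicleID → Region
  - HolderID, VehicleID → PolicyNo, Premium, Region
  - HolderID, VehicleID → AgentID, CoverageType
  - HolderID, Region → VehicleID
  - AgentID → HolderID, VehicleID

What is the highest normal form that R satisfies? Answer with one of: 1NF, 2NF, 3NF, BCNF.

Candidate keys: {AgentID}, {HolderID, Region}, {HolderID, VehicleID}. Prime attributes: {AgentID, HolderID, Region, VehicleID}.
The left-hand side of every FD is a superkey, so BCNF is satisfied.

BCNF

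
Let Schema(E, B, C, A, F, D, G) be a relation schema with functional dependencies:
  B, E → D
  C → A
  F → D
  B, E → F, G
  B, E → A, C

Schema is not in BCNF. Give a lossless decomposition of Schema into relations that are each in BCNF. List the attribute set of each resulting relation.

{A, C}; {B, C, E, F, G}; {D, F}

Candidate key of the original relation: {B, E}.
Within {A, B, C, D, E, F, G}: {C}⁺ ∩ {A, B, C, D, E, F, G} = {A, C}, not the whole set, so C → A violates BCNF; decompose into {A, C} and {B, C, D, E, F, G}.
{A, C} has no BCNF violation.
Within {B, C, D, E, F, G}: {F}⁺ ∩ {B, C, D, E, F, G} = {D, F}, not the whole set, so F → D violates BCNF; decompose into {D, F} and {B, C, E, F, G}.
{D, F} has no BCNF violation.
{B, C, E, F, G} has no BCNF violation.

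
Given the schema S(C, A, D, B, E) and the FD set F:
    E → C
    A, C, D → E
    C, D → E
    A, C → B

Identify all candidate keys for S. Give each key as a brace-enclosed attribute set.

{A, C, D}, {A, D, E}

No FD produces {A, D}, so they must be in every candidate key.
{A, C, D} is a candidate key since {A, C, D}⁺ = {A, B, C, D, E} covers every attribute.
{A, D, E} is a candidate key since {A, D, E}⁺ = {A, B, C, D, E} covers every attribute.
These are minimal and exhaustive — every other superkey contains one of them.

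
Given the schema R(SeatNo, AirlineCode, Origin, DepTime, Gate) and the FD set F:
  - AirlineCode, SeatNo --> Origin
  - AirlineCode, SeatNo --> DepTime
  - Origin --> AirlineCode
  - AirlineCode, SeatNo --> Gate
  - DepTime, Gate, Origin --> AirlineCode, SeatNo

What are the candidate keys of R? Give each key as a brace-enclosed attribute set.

{AirlineCode, SeatNo} is a candidate key since {AirlineCode, SeatNo}⁺ = {AirlineCode, DepTime, Gate, Origin, SeatNo} covers every attribute.
{Origin, SeatNo} is a candidate key since {Origin, SeatNo}⁺ = {AirlineCode, DepTime, Gate, Origin, SeatNo} covers every attribute.
{DepTime, Gate, Origin} is a candidate key since {DepTime, Gate, Origin}⁺ = {AirlineCode, DepTime, Gate, Origin, SeatNo} covers every attribute.
No proper subset of any of these is a key, and no other minimal superkey exists.

{AirlineCode, SeatNo}, {DepTime, Gate, Origin}, {Origin, SeatNo}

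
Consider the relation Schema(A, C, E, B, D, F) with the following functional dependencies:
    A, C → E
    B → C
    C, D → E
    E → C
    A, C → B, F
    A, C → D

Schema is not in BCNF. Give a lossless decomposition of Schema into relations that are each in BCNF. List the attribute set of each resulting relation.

Candidate keys of the original relation: {A, B}, {A, C}, {A, E}.
{A, B, C, D, E, F}: {B} determines {B, C} here but is not a superkey — split on B → C, giving {B, C} and {A, B, D, E, F}.
{B, C} has no BCNF violation.
{A, B, D, E, F}: {B, D} determines {B, D, E} here but is not a superkey — split on B, D → E, giving {B, D, E} and {A, B, D, F}.
{B, D, E} has no BCNF violation.
{A, B, D, F} has no BCNF violation.

{A, B, D, F}; {B, C}; {B, D, E}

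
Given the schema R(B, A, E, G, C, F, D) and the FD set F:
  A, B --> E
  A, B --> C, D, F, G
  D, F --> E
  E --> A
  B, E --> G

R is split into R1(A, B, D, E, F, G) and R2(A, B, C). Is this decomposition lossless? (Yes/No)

R1 ∩ R2 = {A, B}; its closure under F is {A, B, C, D, E, F, G}.
This includes all of R1, so the common attributes are a superkey of R1 — the join is lossless.

Yes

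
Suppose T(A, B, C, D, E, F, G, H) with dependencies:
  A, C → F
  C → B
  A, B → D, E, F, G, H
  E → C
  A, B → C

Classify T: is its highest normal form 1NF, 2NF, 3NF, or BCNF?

3NF

Candidate keys: {A, B}, {A, C}, {A, E}. Prime attributes: {A, B, C, E}.
C → B breaks BCNF: {C}⁺ = {B, C}, so {C} is not a superkey.
Its right-hand attributes {B} are all prime, as are those of every other non-superkey FD — the relation is in 3NF.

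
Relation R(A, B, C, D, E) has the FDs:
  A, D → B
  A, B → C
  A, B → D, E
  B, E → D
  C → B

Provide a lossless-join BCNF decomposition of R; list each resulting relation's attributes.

Candidate keys of the original relation: {A, B}, {A, C}, {A, D}.
Within {A, B, C, D, E}: {B, E}⁺ ∩ {A, B, C, D, E} = {B, D, E}, not the whole set, so B, E → D violates BCNF; decompose into {B, D, E} and {A, B, C, E}.
{B, D, E} is in BCNF.
Within {A, B, C, E}: {C}⁺ ∩ {A, B, C, E} = {B, C}, not the whole set, so C → B violates BCNF; decompose into {B, C} and {A, C, E}.
{B, C} is in BCNF.
{A, C, E} is in BCNF.

{A, C, E}; {B, C}; {B, D, E}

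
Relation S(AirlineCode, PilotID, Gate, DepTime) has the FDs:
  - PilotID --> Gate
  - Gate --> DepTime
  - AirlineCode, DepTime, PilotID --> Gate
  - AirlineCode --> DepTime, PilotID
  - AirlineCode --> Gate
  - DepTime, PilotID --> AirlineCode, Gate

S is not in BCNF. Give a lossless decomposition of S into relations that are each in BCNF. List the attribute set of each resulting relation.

{AirlineCode, Gate, PilotID}; {DepTime, Gate}

Candidate keys of the original relation: {AirlineCode}, {PilotID}.
Within {AirlineCode, DepTime, Gate, PilotID}: {Gate}⁺ ∩ {AirlineCode, DepTime, Gate, PilotID} = {DepTime, Gate}, not the whole set, so Gate --> DepTime violates BCNF; decompose into {DepTime, Gate} and {AirlineCode, Gate, PilotID}.
{DepTime, Gate} has no BCNF violation.
{AirlineCode, Gate, PilotID} has no BCNF violation.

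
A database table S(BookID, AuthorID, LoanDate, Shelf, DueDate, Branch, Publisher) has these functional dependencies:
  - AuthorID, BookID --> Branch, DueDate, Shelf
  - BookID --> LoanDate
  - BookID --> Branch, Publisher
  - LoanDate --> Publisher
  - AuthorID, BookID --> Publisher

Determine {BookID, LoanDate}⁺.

{BookID, Branch, LoanDate, Publisher}

Start with {BookID, LoanDate}.
BookID --> Branch, Publisher applies; add {Branch, Publisher} → now {BookID, Branch, LoanDate, Publisher}.
No further FD applies.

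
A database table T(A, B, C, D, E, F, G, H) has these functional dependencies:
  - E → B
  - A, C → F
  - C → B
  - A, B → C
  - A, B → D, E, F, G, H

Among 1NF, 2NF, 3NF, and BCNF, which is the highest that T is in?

Candidate keys: {A, B}, {A, C}, {A, E}. Prime attributes: {A, B, C, E}.
E → B: {E}⁺ = {B, E}, which is not all of the attributes, so the left side is not a superkey — BCNF is violated.
Its right-hand attributes {B} are all prime, as are those of every other non-superkey FD — the relation is in 3NF.

3NF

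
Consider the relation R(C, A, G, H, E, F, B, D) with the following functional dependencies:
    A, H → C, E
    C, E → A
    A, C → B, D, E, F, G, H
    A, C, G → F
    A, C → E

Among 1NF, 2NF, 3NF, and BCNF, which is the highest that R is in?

Candidate keys: {A, C}, {A, H}, {C, E}. Prime attributes: {A, C, E, H}.
Each dependency's left side is a superkey — BCNF holds.

BCNF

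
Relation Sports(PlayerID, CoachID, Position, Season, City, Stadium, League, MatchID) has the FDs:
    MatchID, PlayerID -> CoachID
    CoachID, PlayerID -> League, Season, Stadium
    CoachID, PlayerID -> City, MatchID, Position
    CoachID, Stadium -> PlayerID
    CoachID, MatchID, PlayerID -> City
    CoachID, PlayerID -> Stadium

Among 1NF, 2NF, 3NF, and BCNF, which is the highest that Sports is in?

Candidate keys: {CoachID, PlayerID}, {CoachID, Stadium}, {MatchID, PlayerID}. Prime attributes: {CoachID, MatchID, PlayerID, Stadium}.
Every FD has a superkey on the left, so the relation is in BCNF.

BCNF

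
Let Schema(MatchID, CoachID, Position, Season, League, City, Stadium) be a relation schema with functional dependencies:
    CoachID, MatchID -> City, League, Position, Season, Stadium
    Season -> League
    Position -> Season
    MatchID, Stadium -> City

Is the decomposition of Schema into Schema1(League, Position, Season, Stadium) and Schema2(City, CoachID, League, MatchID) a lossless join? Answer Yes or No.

No

The shared attributes are {League} and {League}⁺ = {League}.
Schema1 ⊄ {League} and Schema2 ⊄ {League}, so the split is lossy.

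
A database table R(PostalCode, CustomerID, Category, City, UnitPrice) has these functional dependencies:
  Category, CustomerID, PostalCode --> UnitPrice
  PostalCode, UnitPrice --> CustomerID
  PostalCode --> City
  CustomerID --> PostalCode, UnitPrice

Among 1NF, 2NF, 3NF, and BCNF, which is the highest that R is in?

Candidate keys: {Category, CustomerID}, {Category, PostalCode, UnitPrice}. Prime attributes: {Category, CustomerID, PostalCode, UnitPrice}.
PostalCode, UnitPrice --> CustomerID breaks BCNF: {PostalCode, UnitPrice}⁺ = {City, CustomerID, PostalCode, UnitPrice}, so {PostalCode, UnitPrice} is not a superkey.
PostalCode --> City has non-prime {City} on the right and a non-superkey on the left, so 3NF fails.
{CustomerID} is a proper subset of the key {Category, CustomerID}, and {CustomerID}⁺ contains the non-prime attribute {City} — a partial dependency, so 2NF is violated.

1NF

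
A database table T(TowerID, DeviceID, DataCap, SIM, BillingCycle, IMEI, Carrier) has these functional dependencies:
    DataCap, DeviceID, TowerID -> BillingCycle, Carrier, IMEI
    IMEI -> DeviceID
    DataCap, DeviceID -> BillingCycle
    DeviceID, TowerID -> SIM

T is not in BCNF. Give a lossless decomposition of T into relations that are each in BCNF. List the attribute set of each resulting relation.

{BillingCycle, DataCap, IMEI}; {Carrier, DataCap, IMEI, TowerID}; {DeviceID, IMEI}; {IMEI, SIM, TowerID}

Candidate keys of the original relation: {DataCap, DeviceID, TowerID}, {DataCap, IMEI, TowerID}.
{BillingCycle, Carrier, DataCap, DeviceID, IMEI, SIM, TowerID}: {IMEI} determines {DeviceID, IMEI} here but is not a superkey — split on IMEI -> DeviceID, giving {DeviceID, IMEI} and {BillingCycle, Carrier, DataCap, IMEI, SIM, TowerID}.
{DeviceID, IMEI} is in BCNF.
{BillingCycle, Carrier, DataCap, IMEI, SIM, TowerID}: {DataCap, IMEI} determines {BillingCycle, DataCap, IMEI} here but is not a superkey — split on DataCap, IMEI -> BillingCycle, giving {BillingCycle, DataCap, IMEI} and {Carrier, DataCap, IMEI, SIM, TowerID}.
{BillingCycle, DataCap, IMEI} is in BCNF.
{Carrier, DataCap, IMEI, SIM, TowerID}: {IMEI, TowerID} determines {IMEI, SIM, TowerID} here but is not a superkey — split on IMEI, TowerID -> SIM, giving {IMEI, SIM, TowerID} and {Carrier, DataCap, IMEI, TowerID}.
{IMEI, SIM, TowerID} is in BCNF.
{Carrier, DataCap, IMEI, TowerID} is in BCNF.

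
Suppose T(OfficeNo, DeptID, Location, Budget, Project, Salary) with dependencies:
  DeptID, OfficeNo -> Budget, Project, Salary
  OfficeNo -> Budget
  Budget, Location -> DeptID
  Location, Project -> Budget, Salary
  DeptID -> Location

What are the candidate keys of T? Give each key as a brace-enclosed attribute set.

{DeptID, OfficeNo}, {Location, OfficeNo}

Attributes never on any right-hand side: {OfficeNo} — every candidate key must contain it.
{DeptID, OfficeNo}⁺ = {Budget, DeptID, Location, OfficeNo, Project, Salary}, which is every attribute, so {DeptID, OfficeNo} is a candidate key.
{Location, OfficeNo}⁺ = {Budget, DeptID, Location, OfficeNo, Project, Salary}, which is every attribute, so {Location, OfficeNo} is a candidate key.
Any other superkey properly contains one of these, so there are no further candidate keys.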